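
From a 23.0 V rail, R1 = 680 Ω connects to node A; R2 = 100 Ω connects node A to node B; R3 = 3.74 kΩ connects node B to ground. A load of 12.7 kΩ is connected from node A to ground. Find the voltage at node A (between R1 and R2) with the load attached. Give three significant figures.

Below node A the series string R2+R3 = 3840 Ω sits in parallel with the 12700 Ω load: 2948 Ω.
V_A = 23.0 × 2948/(680 + 2948) = 18.7 V.

V ≈ 18.7 V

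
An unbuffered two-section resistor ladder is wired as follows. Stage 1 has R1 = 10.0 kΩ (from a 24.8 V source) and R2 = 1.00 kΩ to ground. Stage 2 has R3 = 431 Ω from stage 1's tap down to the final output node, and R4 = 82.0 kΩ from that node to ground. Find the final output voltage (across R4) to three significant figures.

V_out ≈ 2.22 V

Stage 2 presents R3+R4 = 82430 Ω as a load on stage 1's tap.
Stage 1's lower leg becomes R2‖(R3+R4) = 988.0 Ω, so V_mid = 24.8 × 988.0/10990 = 2.230 V.
Stage 2 is itself unloaded: V_out = V_mid × R4/(R3+R4) = 2.230 × 82000/82430 = 2.22 V.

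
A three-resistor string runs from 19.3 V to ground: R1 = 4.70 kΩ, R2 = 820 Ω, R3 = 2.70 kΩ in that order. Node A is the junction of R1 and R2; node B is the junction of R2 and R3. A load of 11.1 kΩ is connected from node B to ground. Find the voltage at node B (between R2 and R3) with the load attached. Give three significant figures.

At node B, R3 is in parallel with the load: R3‖R_L = 2172 Ω.
Below node A the resistance is R2 + (R3‖R_L) = 2992 Ω, so V_A = 19.3 × 2992/7692 = 7.507 V.
Then V_B = V_A × (R3‖R_L)/(R2 + R3‖R_L) = 7.507 × 2172/2992 = 5.45 V.

V ≈ 5.45 V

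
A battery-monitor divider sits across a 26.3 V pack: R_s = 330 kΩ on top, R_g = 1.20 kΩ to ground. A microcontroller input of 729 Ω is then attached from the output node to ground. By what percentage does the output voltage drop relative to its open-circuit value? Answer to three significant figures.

62.1 %

The divider's output (Thévenin) resistance is R_s‖R_g = 1196 Ω.
Fractional drop under load = R_th/(R_th + R_L) = 1196 / (1196 + 729) = 0.6212.
So the output falls by 62.1 %.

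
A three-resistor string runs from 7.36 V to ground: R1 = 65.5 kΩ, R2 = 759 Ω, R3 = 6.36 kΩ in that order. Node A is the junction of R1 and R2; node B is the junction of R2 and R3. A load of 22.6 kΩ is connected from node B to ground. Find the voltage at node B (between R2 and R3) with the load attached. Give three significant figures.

V ≈ 0.513 V

At node B, R3 is in parallel with the load: R3‖R_L = 4963 Ω.
Below node A the resistance is R2 + (R3‖R_L) = 5722 Ω, so V_A = 7.36 × 5722/71220 = 0.5913 V.
Then V_B = V_A × (R3‖R_L)/(R2 + R3‖R_L) = 0.5913 × 4963/5722 = 0.513 V.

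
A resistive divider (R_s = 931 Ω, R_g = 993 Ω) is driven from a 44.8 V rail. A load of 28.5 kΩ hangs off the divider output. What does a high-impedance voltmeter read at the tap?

The load sits in parallel with R_g: R_g‖R_L = (993 × 28500) / (993 + 28500) = 959.6 Ω.
V_out = 44.8 × 959.6 / (931 + 959.6) = 44.8 × 959.6/1891 = 22.7 V.

V_out ≈ 22.7 V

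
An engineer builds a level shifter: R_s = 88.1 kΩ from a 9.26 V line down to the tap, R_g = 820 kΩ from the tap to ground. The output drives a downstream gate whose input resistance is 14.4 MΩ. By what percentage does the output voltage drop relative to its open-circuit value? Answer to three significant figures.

0.549 %

The divider's output (Thévenin) resistance is R_s‖R_g = 79.55 kΩ.
Fractional drop under load = R_th/(R_th + R_L) = 79.55 / (79.55 + 14400) = 0.005494.
So the output falls by 0.549 %.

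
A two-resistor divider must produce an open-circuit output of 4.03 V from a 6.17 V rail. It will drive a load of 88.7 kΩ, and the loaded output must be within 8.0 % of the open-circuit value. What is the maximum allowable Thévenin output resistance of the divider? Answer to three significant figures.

R_th ≤ 7.71 kΩ

Loading drop = R_th/(R_th + R_L) ≤ 0.0800, so R_th ≤ R_L · ε/(1−ε) = 88.7 kΩ × 0.0800/0.9200 = 7.71 kΩ.
(Any R1, R2 with R2/(R1+R2) = 0.653 and R1‖R2 ≤ 7.71 kΩ will meet the spec.)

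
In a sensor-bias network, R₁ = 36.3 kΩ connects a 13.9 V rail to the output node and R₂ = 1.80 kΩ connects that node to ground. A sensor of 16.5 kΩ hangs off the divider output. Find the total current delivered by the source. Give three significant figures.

R₂‖R_L = 1.623 kΩ, so the source sees R₁ + R₂‖R_L = 37.92 kΩ.
I = 13.9 V / 37.92 kΩ = 0.367 mA.

I ≈ 0.367 mA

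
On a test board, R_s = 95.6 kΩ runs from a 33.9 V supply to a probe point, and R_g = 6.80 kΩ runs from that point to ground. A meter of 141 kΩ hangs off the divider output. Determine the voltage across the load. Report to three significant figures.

The load sits in parallel with R_g: R_g‖R_L = (6.80 × 141) / (6.80 + 141) = 6.487 kΩ.
V_out = 33.9 × 6.487 / (95.6 + 6.487) = 33.9 × 6.487/102.1 = 2.15 V.

V_out ≈ 2.15 V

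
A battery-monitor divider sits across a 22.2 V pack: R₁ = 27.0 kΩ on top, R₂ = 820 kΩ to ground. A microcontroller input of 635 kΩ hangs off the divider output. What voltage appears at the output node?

V_out ≈ 20.6 V

The load sits in parallel with R₂: R₂‖R_L = (820 × 635) / (820 + 635) = 357.9 kΩ.
V_out = 22.2 × 357.9 / (27.0 + 357.9) = 22.2 × 357.9/384.9 = 20.6 V.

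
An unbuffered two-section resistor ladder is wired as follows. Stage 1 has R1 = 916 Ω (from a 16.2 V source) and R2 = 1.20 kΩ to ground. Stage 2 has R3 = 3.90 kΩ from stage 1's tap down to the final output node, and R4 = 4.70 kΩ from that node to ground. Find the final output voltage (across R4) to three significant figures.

V_out ≈ 4.73 V

Stage 2 presents R3+R4 = 8600 Ω as a load on stage 1's tap.
Stage 1's lower leg becomes R2‖(R3+R4) = 1053 Ω, so V_mid = 16.2 × 1053/1969 = 8.664 V.
Stage 2 is itself unloaded: V_out = V_mid × R4/(R3+R4) = 8.664 × 4700/8600 = 4.73 V.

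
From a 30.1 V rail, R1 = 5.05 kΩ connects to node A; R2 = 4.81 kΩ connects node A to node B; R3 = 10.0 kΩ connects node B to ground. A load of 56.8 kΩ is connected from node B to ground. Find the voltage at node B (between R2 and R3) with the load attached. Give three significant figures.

At node B, R3 is in parallel with the load: R3‖R_L = 8.503 kΩ.
Below node A the resistance is R2 + (R3‖R_L) = 13.31 kΩ, so V_A = 30.1 × 13.31/18.36 = 21.82 V.
Then V_B = V_A × (R3‖R_L)/(R2 + R3‖R_L) = 21.82 × 8.503/13.31 = 13.9 V.

V ≈ 13.9 V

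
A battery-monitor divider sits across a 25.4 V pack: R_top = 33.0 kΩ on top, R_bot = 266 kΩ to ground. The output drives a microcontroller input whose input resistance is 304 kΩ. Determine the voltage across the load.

V_out ≈ 20.6 V

The load sits in parallel with R_bot: R_bot‖R_L = (266 × 304) / (266 + 304) = 141.9 kΩ.
V_out = 25.4 × 141.9 / (33.0 + 141.9) = 25.4 × 141.9/174.9 = 20.6 V.
(Unloaded it would have been 22.6 V.)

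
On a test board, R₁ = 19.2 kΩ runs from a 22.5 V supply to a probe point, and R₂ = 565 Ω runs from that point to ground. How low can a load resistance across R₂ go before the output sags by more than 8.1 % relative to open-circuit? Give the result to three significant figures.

Output resistance R_th = R₁‖R₂ = (19200 × 565)/19760 = 548.8 Ω.
The fractional drop is R_th/(R_th + R_L); requiring this ≤ 0.0810 gives R_L ≥ R_th(1/0.0810 − 1) = 548.8 × 11.35 = 6.23 kΩ.

R_L(min) ≈ 6.23 kΩ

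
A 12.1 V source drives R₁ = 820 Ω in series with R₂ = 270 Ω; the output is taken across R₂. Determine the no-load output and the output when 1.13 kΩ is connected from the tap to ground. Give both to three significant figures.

Unloaded: 3.00 V; loaded: 2.54 V

Open-circuit: V = 12.1 × 270/(820 + 270) = 3.00 V.
With the load, R₂ becomes R₂‖R_L = 217.9 Ω, so V = 12.1 × 217.9/1038 = 2.54 V.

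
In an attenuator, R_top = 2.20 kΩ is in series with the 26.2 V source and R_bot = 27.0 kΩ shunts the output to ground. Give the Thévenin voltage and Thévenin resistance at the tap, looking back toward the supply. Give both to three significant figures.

V_th = 24.2 V, R_th = 2.03 kΩ

V_th is the open-circuit tap voltage: 26.2 × 27.0/(2.20 + 27.0) = 24.2 V.
With the supply zeroed, R_top and R_bot appear in parallel from the tap: R_th = R_top‖R_bot = (2.20 × 27.0)/29.20 = 2.03 kΩ.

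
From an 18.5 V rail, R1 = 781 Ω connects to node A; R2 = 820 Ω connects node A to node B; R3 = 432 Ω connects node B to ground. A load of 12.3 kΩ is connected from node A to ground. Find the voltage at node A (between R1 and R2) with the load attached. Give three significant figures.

Below node A the series string R2+R3 = 1252 Ω sits in parallel with the 12300 Ω load: 1136 Ω.
V_A = 18.5 × 1136/(781 + 1136) = 11.0 V.

V ≈ 11.0 V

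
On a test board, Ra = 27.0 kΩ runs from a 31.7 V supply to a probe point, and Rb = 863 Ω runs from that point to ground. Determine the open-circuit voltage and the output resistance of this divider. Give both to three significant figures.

V_th = 0.982 V, R_th = 836 Ω

V_th is the open-circuit tap voltage: 31.7 × 863/(27000 + 863) = 0.982 V.
With the supply zeroed, Ra and Rb appear in parallel from the tap: R_th = Ra‖Rb = (27000 × 863)/27860 = 836 Ω.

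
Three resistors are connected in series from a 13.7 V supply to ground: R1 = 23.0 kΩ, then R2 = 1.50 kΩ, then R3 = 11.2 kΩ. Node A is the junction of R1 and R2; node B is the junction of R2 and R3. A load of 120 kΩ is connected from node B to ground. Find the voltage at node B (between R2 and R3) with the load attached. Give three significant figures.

At node B, R3 is in parallel with the load: R3‖R_L = 10.24 kΩ.
Below node A the resistance is R2 + (R3‖R_L) = 11.74 kΩ, so V_A = 13.7 × 11.74/34.74 = 4.631 V.
Then V_B = V_A × (R3‖R_L)/(R2 + R3‖R_L) = 4.631 × 10.24/11.74 = 4.04 V.

V ≈ 4.04 V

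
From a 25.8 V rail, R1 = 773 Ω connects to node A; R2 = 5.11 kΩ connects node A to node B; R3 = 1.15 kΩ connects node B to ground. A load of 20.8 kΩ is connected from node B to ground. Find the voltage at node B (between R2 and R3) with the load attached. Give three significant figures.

At node B, R3 is in parallel with the load: R3‖R_L = 1090 Ω.
Below node A the resistance is R2 + (R3‖R_L) = 6200 Ω, so V_A = 25.8 × 6200/6973 = 22.94 V.
Then V_B = V_A × (R3‖R_L)/(R2 + R3‖R_L) = 22.94 × 1090/6200 = 4.03 V.

V ≈ 4.03 V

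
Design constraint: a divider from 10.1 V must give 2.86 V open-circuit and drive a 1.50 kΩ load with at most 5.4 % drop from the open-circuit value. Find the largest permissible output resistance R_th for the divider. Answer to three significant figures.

R_th ≤ 85.6 Ω

Loading drop = R_th/(R_th + R_L) ≤ 0.0540, so R_th ≤ R_L · ε/(1−ε) = 1.50 kΩ × 0.0540/0.9460 = 85.6 Ω.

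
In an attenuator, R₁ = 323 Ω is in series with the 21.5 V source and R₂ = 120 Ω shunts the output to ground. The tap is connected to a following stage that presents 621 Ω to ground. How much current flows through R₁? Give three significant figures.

R₂‖R_L = 100.6 Ω, so the source sees R₁ + R₂‖R_L = 423.6 Ω.
I = 21.5 V / 423.6 Ω = 50.8 mA.

I ≈ 50.8 mA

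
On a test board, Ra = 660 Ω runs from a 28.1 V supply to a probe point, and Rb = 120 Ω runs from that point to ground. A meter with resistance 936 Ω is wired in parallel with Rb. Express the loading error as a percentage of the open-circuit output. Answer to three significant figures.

The divider's output (Thévenin) resistance is Ra‖Rb = 101.5 Ω.
Fractional drop under load = R_th/(R_th + R_L) = 101.5 / (101.5 + 936) = 0.09786.
So the output falls by 9.79 %.

9.79 %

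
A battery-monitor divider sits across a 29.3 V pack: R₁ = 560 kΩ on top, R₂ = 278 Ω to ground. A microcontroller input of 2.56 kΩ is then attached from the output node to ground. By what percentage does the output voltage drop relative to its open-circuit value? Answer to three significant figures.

9.79 %

The divider's output (Thévenin) resistance is R₁‖R₂ = 277.9 Ω.
Fractional drop under load = R_th/(R_th + R_L) = 277.9 / (277.9 + 2560) = 0.09791.
So the output falls by 9.79 %.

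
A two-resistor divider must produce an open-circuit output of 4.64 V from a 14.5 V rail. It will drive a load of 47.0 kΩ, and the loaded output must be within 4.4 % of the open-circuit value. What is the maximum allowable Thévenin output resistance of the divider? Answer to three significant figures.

Loading drop = R_th/(R_th + R_L) ≤ 0.0440, so R_th ≤ R_L · ε/(1−ε) = 47.0 kΩ × 0.0440/0.9560 = 2.16 kΩ.

R_th ≤ 2.16 kΩ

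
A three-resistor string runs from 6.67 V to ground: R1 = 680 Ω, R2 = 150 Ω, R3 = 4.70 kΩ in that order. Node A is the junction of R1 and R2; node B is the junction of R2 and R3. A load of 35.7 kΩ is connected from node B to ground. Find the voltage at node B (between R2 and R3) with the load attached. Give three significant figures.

V ≈ 5.56 V

At node B, R3 is in parallel with the load: R3‖R_L = 4153 Ω.
Below node A the resistance is R2 + (R3‖R_L) = 4303 Ω, so V_A = 6.67 × 4303/4983 = 5.760 V.
Then V_B = V_A × (R3‖R_L)/(R2 + R3‖R_L) = 5.760 × 4153/4303 = 5.56 V.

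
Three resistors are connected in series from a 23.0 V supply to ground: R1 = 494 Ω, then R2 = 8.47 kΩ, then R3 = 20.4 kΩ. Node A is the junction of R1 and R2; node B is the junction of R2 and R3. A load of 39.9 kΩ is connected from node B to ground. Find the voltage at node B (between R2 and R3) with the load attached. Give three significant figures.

At node B, R3 is in parallel with the load: R3‖R_L = 13500 Ω.
Below node A the resistance is R2 + (R3‖R_L) = 21970 Ω, so V_A = 23.0 × 21970/22460 = 22.49 V.
Then V_B = V_A × (R3‖R_L)/(R2 + R3‖R_L) = 22.49 × 13500/21970 = 13.8 V.

V ≈ 13.8 V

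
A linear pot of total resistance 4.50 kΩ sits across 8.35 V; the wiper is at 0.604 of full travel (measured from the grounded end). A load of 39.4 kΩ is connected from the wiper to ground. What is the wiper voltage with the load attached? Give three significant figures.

V ≈ 4.91 V

The wiper splits the pot into (1−α)R = 1.782 kΩ above and αR = 2.718 kΩ below.
Lower section ‖ load = 2.543 kΩ.
V_wiper = 8.35 × 2.543/(1.782 + 2.543) = 4.91 V.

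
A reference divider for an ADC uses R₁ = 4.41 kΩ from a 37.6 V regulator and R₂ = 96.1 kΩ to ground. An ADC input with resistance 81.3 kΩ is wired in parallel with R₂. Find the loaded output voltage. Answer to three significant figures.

V_out ≈ 34.2 V

The load sits in parallel with R₂: R₂‖R_L = (96.1 × 81.3) / (96.1 + 81.3) = 44.04 kΩ.
V_out = 37.6 × 44.04 / (4.41 + 44.04) = 37.6 × 44.04/48.45 = 34.2 V.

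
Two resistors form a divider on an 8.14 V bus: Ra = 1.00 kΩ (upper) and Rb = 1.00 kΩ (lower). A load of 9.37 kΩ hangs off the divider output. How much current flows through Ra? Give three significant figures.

Rb‖R_L = 0.9036 kΩ, so the source sees Ra + Rb‖R_L = 1.904 kΩ.
I = 8.14 V / 1.904 kΩ = 4.28 mA.

I ≈ 4.28 mA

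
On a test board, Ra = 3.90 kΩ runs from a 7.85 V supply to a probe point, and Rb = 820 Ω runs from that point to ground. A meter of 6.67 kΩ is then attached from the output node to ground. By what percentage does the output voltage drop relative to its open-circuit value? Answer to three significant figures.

Unloaded V = 7.85 × 820/4720 = 1.3638 V.
Loaded: Rb‖R_L = 730.2 Ω, giving V = 7.85 × 730.2/4630 = 1.2380 V.
Drop = (1.3638 − 1.2380) / 1.3638 = 9.22 %.

9.22 %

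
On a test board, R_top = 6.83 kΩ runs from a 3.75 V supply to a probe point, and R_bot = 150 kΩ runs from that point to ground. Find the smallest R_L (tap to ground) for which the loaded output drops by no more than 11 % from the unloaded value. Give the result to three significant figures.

Output resistance R_th = R_top‖R_bot = (6.83 × 150)/156.8 = 6.533 kΩ.
The fractional drop is R_th/(R_th + R_L); requiring this ≤ 0.110 gives R_L ≥ R_th(1/0.110 − 1) = 6.533 × 8.091 = 52.9 kΩ.

R_L(min) ≈ 52.9 kΩ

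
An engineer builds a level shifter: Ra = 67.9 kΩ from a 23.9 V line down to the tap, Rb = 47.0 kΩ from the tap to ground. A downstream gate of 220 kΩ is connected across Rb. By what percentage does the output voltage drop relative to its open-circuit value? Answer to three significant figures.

11.2 %

Unloaded V = 23.9 × 47.0/114.9 = 9.7763 V.
Loaded: Rb‖R_L = 38.73 kΩ, giving V = 23.9 × 38.73/106.6 = 8.6804 V.
Drop = (9.7763 − 8.6804) / 9.7763 = 11.2 %.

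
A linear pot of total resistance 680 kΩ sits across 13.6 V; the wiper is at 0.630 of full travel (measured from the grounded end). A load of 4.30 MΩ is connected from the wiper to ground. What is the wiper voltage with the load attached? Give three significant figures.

The wiper splits the pot into (1−α)R = 251.6 kΩ above and αR = 428.4 kΩ below.
Lower section ‖ load = 389.6 kΩ.
V_wiper = 13.6 × 389.6/(251.6 + 389.6) = 8.26 V.

V ≈ 8.26 V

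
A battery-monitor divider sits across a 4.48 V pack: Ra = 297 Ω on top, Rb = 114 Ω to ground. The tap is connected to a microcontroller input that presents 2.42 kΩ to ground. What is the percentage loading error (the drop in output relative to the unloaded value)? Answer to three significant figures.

The divider's output (Thévenin) resistance is Ra‖Rb = 82.38 Ω.
Fractional drop under load = R_th/(R_th + R_L) = 82.38 / (82.38 + 2420) = 0.03292.
So the output falls by 3.29 %.

3.29 %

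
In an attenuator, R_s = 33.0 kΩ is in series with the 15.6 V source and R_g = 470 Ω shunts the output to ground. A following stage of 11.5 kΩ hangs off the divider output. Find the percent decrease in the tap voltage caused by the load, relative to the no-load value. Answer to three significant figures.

3.87 %

The divider's output (Thévenin) resistance is R_s‖R_g = 463.4 Ω.
Fractional drop under load = R_th/(R_th + R_L) = 463.4 / (463.4 + 11500) = 0.03873.
So the output falls by 3.87 %.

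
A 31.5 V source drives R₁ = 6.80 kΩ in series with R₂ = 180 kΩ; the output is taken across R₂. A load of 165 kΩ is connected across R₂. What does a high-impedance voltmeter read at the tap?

The load sits in parallel with R₂: R₂‖R_L = (180 × 165) / (180 + 165) = 86.09 kΩ.
V_out = 31.5 × 86.09 / (6.80 + 86.09) = 31.5 × 86.09/92.89 = 29.2 V.
(Unloaded it would have been 30.4 V.)

V_out ≈ 29.2 V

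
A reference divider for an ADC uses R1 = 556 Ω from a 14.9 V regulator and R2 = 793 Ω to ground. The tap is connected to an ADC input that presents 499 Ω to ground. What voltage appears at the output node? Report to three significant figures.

V_out ≈ 5.29 V

The load sits in parallel with R2: R2‖R_L = (793 × 499) / (793 + 499) = 306.3 Ω.
V_out = 14.9 × 306.3 / (556 + 306.3) = 14.9 × 306.3/862.3 = 5.29 V.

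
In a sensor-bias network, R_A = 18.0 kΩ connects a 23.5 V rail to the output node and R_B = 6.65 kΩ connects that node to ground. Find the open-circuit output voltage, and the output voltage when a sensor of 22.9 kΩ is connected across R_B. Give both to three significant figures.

Open-circuit: V = 23.5 × 6.65/(18.0 + 6.65) = 6.34 V.
With the load, R_B becomes R_B‖R_L = 5.153 kΩ, so V = 23.5 × 5.153/23.15 = 5.23 V.

Unloaded: 6.34 V; loaded: 5.23 V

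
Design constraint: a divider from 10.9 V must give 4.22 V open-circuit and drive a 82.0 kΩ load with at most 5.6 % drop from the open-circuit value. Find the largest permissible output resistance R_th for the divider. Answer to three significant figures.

Loading drop = R_th/(R_th + R_L) ≤ 0.0560, so R_th ≤ R_L · ε/(1−ε) = 82.0 kΩ × 0.0560/0.9440 = 4.86 kΩ.

R_th ≤ 4.86 kΩ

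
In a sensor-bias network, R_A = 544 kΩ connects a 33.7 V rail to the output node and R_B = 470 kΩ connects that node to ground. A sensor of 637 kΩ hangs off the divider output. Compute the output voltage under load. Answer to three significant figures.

V_out ≈ 11.2 V

The load sits in parallel with R_B: R_B‖R_L = (470 × 637) / (470 + 637) = 270.5 kΩ.
V_out = 33.7 × 270.5 / (544 + 270.5) = 33.7 × 270.5/814.5 = 11.2 V.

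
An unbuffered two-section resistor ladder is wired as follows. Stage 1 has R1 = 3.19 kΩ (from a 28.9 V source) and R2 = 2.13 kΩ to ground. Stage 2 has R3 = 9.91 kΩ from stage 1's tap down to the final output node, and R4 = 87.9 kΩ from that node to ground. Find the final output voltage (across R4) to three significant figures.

V_out ≈ 10.3 V

Stage 2 presents R3+R4 = 97.81 kΩ as a load on stage 1's tap.
Stage 1's lower leg becomes R2‖(R3+R4) = 2.085 kΩ, so V_mid = 28.9 × 2.085/5.275 = 11.42 V.
Stage 2 is itself unloaded: V_out = V_mid × R4/(R3+R4) = 11.42 × 87.9/97.81 = 10.3 V.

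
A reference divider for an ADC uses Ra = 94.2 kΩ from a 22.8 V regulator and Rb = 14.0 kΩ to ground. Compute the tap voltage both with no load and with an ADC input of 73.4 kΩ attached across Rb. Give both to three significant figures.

Open-circuit: V = 22.8 × 14.0/(94.2 + 14.0) = 2.95 V.
With the load, Rb becomes Rb‖R_L = 11.76 kΩ, so V = 22.8 × 11.76/106.0 = 2.53 V.

Unloaded: 2.95 V; loaded: 2.53 V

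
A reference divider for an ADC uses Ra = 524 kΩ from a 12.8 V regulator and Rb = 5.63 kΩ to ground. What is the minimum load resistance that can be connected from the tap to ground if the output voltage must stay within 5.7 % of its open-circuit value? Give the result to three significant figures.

Output resistance R_th = Ra‖Rb = (524 × 5.63)/529.6 = 5.570 kΩ.
The fractional drop is R_th/(R_th + R_L); requiring this ≤ 0.0570 gives R_L ≥ R_th(1/0.0570 − 1) = 5.570 × 16.54 = 92.2 kΩ.

R_L(min) ≈ 92.2 kΩ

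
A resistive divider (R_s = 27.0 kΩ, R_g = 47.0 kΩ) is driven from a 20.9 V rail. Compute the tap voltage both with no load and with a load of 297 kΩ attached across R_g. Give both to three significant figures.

Unloaded: 13.3 V; loaded: 12.5 V

Open-circuit: V = 20.9 × 47.0/(27.0 + 47.0) = 13.3 V.
With the load, R_g becomes R_g‖R_L = 40.58 kΩ, so V = 20.9 × 40.58/67.58 = 12.5 V.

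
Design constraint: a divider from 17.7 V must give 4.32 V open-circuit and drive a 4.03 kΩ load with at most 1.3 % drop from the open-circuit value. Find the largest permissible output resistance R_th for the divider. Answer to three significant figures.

R_th ≤ 53.1 Ω

Loading drop = R_th/(R_th + R_L) ≤ 0.0130, so R_th ≤ R_L · ε/(1−ε) = 4.03 kΩ × 0.0130/0.9870 = 53.1 Ω.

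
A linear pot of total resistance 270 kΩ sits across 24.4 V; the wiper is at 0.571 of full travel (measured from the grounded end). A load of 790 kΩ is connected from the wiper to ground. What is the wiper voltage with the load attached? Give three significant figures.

The wiper splits the pot into (1−α)R = 115.8 kΩ above and αR = 154.2 kΩ below.
Lower section ‖ load = 129.0 kΩ.
V_wiper = 24.4 × 129.0/(115.8 + 129.0) = 12.9 V.

V ≈ 12.9 V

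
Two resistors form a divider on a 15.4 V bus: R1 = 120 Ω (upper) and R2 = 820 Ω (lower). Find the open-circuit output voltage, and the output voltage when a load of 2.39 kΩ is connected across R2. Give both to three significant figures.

Unloaded: 13.4 V; loaded: 12.9 V

Open-circuit: V = 15.4 × 820/(120 + 820) = 13.4 V.
With the load, R2 becomes R2‖R_L = 610.5 Ω, so V = 15.4 × 610.5/730.5 = 12.9 V.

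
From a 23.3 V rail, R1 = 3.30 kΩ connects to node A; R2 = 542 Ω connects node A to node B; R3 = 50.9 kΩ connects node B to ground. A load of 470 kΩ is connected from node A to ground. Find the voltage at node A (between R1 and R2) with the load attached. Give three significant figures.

Below node A the series string R2+R3 = 51440 Ω sits in parallel with the 470000 Ω load: 46370 Ω.
V_A = 23.3 × 46370/(3300 + 46370) = 21.8 V.

V ≈ 21.8 V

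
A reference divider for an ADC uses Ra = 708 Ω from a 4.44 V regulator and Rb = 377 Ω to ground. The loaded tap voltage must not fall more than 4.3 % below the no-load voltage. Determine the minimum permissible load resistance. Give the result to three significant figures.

Output resistance R_th = Ra‖Rb = (708 × 377)/1085 = 246.0 Ω.
The fractional drop is R_th/(R_th + R_L); requiring this ≤ 0.0430 gives R_L ≥ R_th(1/0.0430 − 1) = 246.0 × 22.26 = 5.48 kΩ.

R_L(min) ≈ 5.48 kΩ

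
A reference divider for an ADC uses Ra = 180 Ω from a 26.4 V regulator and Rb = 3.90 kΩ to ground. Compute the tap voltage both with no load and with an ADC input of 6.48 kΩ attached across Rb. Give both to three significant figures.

Unloaded: 25.2 V; loaded: 24.6 V

Open-circuit: V = 26.4 × 3900/(180 + 3900) = 25.2 V.
With the load, Rb becomes Rb‖R_L = 2435 Ω, so V = 26.4 × 2435/2615 = 24.6 V.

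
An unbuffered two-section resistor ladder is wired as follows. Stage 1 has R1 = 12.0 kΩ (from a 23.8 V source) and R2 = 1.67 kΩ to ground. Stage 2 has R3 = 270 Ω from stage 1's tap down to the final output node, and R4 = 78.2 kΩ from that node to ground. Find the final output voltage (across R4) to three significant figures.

V_out ≈ 2.84 V

Stage 2 presents R3+R4 = 78470 Ω as a load on stage 1's tap.
Stage 1's lower leg becomes R2‖(R3+R4) = 1635 Ω, so V_mid = 23.8 × 1635/13640 = 2.854 V.
Stage 2 is itself unloaded: V_out = V_mid × R4/(R3+R4) = 2.854 × 78200/78470 = 2.84 V.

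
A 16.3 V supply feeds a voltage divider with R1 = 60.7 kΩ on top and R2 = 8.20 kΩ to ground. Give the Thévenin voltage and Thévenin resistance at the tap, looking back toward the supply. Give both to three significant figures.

V_th = 1.94 V, R_th = 7.22 kΩ

V_th is the open-circuit tap voltage: 16.3 × 8.20/(60.7 + 8.20) = 1.94 V.
With the supply zeroed, R1 and R2 appear in parallel from the tap: R_th = R1‖R2 = (60.7 × 8.20)/68.90 = 7.22 kΩ.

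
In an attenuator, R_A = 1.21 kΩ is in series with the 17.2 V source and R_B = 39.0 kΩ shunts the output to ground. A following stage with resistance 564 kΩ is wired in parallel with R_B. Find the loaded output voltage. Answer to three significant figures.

The load sits in parallel with R_B: R_B‖R_L = (39.0 × 564) / (39.0 + 564) = 36.48 kΩ.
V_out = 17.2 × 36.48 / (1.21 + 36.48) = 17.2 × 36.48/37.69 = 16.6 V.

V_out ≈ 16.6 V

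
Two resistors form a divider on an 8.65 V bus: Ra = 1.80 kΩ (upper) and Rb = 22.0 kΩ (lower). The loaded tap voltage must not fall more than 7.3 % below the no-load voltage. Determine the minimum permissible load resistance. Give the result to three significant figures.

Output resistance R_th = Ra‖Rb = (1.80 × 22.0)/23.80 = 1.664 kΩ.
The fractional drop is R_th/(R_th + R_L); requiring this ≤ 0.0730 gives R_L ≥ R_th(1/0.0730 − 1) = 1.664 × 12.70 = 21.1 kΩ.

R_L(min) ≈ 21.1 kΩ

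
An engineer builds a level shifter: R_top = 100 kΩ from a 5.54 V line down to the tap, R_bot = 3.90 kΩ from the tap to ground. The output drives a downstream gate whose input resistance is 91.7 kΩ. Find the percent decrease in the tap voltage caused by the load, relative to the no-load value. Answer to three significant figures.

The divider's output (Thévenin) resistance is R_top‖R_bot = 3.754 kΩ.
Fractional drop under load = R_th/(R_th + R_L) = 3.754 / (3.754 + 91.7) = 0.03932.
So the output falls by 3.93 %.

3.93 %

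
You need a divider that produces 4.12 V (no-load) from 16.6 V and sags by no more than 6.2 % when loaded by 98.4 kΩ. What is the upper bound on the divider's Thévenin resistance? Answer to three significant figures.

R_th ≤ 6.50 kΩ

Loading drop = R_th/(R_th + R_L) ≤ 0.0620, so R_th ≤ R_L · ε/(1−ε) = 98.4 kΩ × 0.0620/0.9380 = 6.50 kΩ.
(Any R1, R2 with R2/(R1+R2) = 0.248 and R1‖R2 ≤ 6.50 kΩ will meet the spec.)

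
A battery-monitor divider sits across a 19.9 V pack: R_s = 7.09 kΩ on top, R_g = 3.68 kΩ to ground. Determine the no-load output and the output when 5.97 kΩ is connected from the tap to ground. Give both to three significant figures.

Unloaded: 6.80 V; loaded: 4.84 V

Open-circuit: V = 19.9 × 3.68/(7.09 + 3.68) = 6.80 V.
With the load, R_g becomes R_g‖R_L = 2.277 kΩ, so V = 19.9 × 2.277/9.367 = 4.84 V.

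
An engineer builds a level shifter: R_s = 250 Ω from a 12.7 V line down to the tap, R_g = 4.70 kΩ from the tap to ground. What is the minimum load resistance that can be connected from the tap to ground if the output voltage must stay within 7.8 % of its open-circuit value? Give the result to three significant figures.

R_L(min) ≈ 2.81 kΩ

Output resistance R_th = R_s‖R_g = (250 × 4700)/4950 = 237.4 Ω.
The fractional drop is R_th/(R_th + R_L); requiring this ≤ 0.0780 gives R_L ≥ R_th(1/0.0780 − 1) = 237.4 × 11.82 = 2.81 kΩ.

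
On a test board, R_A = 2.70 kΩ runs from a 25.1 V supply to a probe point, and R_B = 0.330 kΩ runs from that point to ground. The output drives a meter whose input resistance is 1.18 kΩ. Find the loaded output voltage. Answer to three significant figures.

V_out ≈ 2.19 V

The load sits in parallel with R_B: R_B‖R_L = (330 × 1180) / (330 + 1180) = 257.9 Ω.
V_out = 25.1 × 257.9 / (2700 + 257.9) = 25.1 × 257.9/2958 = 2.19 V.
(Unloaded it would have been 2.73 V.)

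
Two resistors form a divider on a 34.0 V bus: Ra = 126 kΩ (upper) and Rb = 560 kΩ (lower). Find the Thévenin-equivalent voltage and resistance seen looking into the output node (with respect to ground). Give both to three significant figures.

V_th = 27.8 V, R_th = 103 kΩ

V_th is the open-circuit tap voltage: 34.0 × 560/(126 + 560) = 27.8 V.
With the supply zeroed, Ra and Rb appear in parallel from the tap: R_th = Ra‖Rb = (126 × 560)/686.0 = 103 kΩ.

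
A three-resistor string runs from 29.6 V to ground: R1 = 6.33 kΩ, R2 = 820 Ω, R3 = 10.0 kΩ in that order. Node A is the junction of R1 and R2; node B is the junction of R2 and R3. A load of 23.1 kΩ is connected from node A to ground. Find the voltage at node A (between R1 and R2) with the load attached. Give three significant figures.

Below node A the series string R2+R3 = 10820 Ω sits in parallel with the 23100 Ω load: 7369 Ω.
V_A = 29.6 × 7369/(6330 + 7369) = 15.9 V.

V ≈ 15.9 V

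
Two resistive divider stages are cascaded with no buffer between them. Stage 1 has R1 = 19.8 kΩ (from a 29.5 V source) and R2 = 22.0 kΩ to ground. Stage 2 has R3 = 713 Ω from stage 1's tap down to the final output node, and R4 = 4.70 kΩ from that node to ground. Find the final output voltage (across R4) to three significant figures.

V_out ≈ 4.61 V

Stage 2 presents R3+R4 = 5413 Ω as a load on stage 1's tap.
Stage 1's lower leg becomes R2‖(R3+R4) = 4344 Ω, so V_mid = 29.5 × 4344/24140 = 5.308 V.
Stage 2 is itself unloaded: V_out = V_mid × R4/(R3+R4) = 5.308 × 4700/5413 = 4.61 V.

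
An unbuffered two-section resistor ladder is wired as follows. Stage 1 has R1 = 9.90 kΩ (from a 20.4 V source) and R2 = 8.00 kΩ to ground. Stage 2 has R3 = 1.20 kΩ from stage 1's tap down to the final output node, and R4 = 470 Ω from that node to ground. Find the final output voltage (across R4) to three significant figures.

Stage 2 presents R3+R4 = 1670 Ω as a load on stage 1's tap.
Stage 1's lower leg becomes R2‖(R3+R4) = 1382 Ω, so V_mid = 20.4 × 1382/11280 = 2.498 V.
Stage 2 is itself unloaded: V_out = V_mid × R4/(R3+R4) = 2.498 × 470/1670 = 0.703 V.

V_out ≈ 0.703 V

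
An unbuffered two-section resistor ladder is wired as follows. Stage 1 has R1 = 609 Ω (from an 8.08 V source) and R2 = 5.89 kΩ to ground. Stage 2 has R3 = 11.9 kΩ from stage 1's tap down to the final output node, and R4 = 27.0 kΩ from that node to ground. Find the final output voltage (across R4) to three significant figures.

Stage 2 presents R3+R4 = 38900 Ω as a load on stage 1's tap.
Stage 1's lower leg becomes R2‖(R3+R4) = 5115 Ω, so V_mid = 8.08 × 5115/5724 = 7.220 V.
Stage 2 is itself unloaded: V_out = V_mid × R4/(R3+R4) = 7.220 × 27000/38900 = 5.01 V.

V_out ≈ 5.01 V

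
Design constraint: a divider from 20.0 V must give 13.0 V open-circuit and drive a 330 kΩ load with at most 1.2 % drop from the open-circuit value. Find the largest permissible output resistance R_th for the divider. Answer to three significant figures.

Loading drop = R_th/(R_th + R_L) ≤ 0.0120, so R_th ≤ R_L · ε/(1−ε) = 330 kΩ × 0.0120/0.9880 = 4.01 kΩ.
(Any R1, R2 with R2/(R1+R2) = 0.650 and R1‖R2 ≤ 4.01 kΩ will meet the spec.)

R_th ≤ 4.01 kΩ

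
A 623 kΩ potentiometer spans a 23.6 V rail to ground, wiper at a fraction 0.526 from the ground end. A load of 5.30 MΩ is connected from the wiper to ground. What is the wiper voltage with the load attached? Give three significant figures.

V ≈ 12.1 V

The wiper splits the pot into (1−α)R = 295.3 kΩ above and αR = 327.7 kΩ below.
Lower section ‖ load = 308.6 kΩ.
V_wiper = 23.6 × 308.6/(295.3 + 308.6) = 12.1 V.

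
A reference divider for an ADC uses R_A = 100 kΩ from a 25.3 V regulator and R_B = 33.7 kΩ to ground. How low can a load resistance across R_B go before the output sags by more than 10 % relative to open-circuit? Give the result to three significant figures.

Output resistance R_th = R_A‖R_B = (100 × 33.7)/133.7 = 25.21 kΩ.
The fractional drop is R_th/(R_th + R_L); requiring this ≤ 0.100 gives R_L ≥ R_th(1/0.100 − 1) = 25.21 × 9.000 = 227 kΩ.

R_L(min) ≈ 227 kΩ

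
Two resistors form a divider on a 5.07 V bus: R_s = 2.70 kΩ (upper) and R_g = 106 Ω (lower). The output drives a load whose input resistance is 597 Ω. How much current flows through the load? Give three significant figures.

I_L ≈ 0.274 mA

R_g‖R_L = 90.02 Ω; V_out = 5.07 × 90.02/2790 = 0.1636 V.
I_L = V_out / R_L = 0.1636 / 597 Ω = 0.274 mA.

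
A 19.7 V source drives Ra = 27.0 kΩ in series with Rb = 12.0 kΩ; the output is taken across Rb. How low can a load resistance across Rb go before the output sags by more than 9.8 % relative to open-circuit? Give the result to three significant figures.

Output resistance R_th = Ra‖Rb = (27.0 × 12.0)/39.00 = 8.308 kΩ.
The fractional drop is R_th/(R_th + R_L); requiring this ≤ 0.0980 gives R_L ≥ R_th(1/0.0980 − 1) = 8.308 × 9.204 = 76.5 kΩ.

R_L(min) ≈ 76.5 kΩ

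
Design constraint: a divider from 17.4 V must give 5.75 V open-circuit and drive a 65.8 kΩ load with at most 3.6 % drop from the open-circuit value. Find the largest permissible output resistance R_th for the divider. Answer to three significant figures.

Loading drop = R_th/(R_th + R_L) ≤ 0.0360, so R_th ≤ R_L · ε/(1−ε) = 65.8 kΩ × 0.0360/0.9640 = 2.46 kΩ.
(Any R1, R2 with R2/(R1+R2) = 0.330 and R1‖R2 ≤ 2.46 kΩ will meet the spec.)

R_th ≤ 2.46 kΩ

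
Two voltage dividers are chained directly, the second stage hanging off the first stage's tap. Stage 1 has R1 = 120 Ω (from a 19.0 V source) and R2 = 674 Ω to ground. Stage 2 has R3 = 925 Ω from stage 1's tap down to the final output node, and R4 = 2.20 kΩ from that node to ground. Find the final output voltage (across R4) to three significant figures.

V_out ≈ 11.0 V

Stage 2 presents R3+R4 = 3125 Ω as a load on stage 1's tap.
Stage 1's lower leg becomes R2‖(R3+R4) = 554.4 Ω, so V_mid = 19.0 × 554.4/674.4 = 15.62 V.
Stage 2 is itself unloaded: V_out = V_mid × R4/(R3+R4) = 15.62 × 2200/3125 = 11.0 V.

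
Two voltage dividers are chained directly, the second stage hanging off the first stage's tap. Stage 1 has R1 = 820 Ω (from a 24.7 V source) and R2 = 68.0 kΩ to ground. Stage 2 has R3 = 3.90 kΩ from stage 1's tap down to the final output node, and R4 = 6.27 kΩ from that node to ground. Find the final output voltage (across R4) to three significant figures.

Stage 2 presents R3+R4 = 10170 Ω as a load on stage 1's tap.
Stage 1's lower leg becomes R2‖(R3+R4) = 8847 Ω, so V_mid = 24.7 × 8847/9667 = 22.60 V.
Stage 2 is itself unloaded: V_out = V_mid × R4/(R3+R4) = 22.60 × 6270/10170 = 13.9 V.

V_out ≈ 13.9 V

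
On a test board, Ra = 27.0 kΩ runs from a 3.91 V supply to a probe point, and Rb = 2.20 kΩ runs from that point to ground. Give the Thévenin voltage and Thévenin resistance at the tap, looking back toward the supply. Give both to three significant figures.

V_th is the open-circuit tap voltage: 3.91 × 2.20/(27.0 + 2.20) = 0.295 V.
With the supply zeroed, Ra and Rb appear in parallel from the tap: R_th = Ra‖Rb = (27.0 × 2.20)/29.20 = 2.03 kΩ.

V_th = 0.295 V, R_th = 2.03 kΩ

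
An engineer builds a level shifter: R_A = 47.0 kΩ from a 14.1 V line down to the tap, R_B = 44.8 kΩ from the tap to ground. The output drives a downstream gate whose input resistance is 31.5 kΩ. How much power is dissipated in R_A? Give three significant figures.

P ≈ 2.18 mW

Total resistance from the source is R_A + (R_B‖R_L) = 65.50 kΩ, so I = 14.1/65.50 kΩ = 0.2153 mA.
P = I²·R_A = (0.2153 mA)² × 47.0 kΩ = 2.18 mW.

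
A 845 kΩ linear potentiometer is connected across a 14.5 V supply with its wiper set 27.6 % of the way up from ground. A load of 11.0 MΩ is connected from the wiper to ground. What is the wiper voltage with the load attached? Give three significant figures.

V ≈ 3.94 V

The wiper splits the pot into (1−α)R = 611.8 kΩ above and αR = 233.2 kΩ below.
Lower section ‖ load = 228.4 kΩ.
V_wiper = 14.5 × 228.4/(611.8 + 228.4) = 3.94 V.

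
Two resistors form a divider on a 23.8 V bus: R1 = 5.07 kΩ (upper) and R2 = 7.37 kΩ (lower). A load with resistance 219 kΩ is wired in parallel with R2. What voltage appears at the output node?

The load sits in parallel with R2: R2‖R_L = (7.37 × 219) / (7.37 + 219) = 7.130 kΩ.
V_out = 23.8 × 7.130 / (5.07 + 7.130) = 23.8 × 7.130/12.20 = 13.9 V.

V_out ≈ 13.9 V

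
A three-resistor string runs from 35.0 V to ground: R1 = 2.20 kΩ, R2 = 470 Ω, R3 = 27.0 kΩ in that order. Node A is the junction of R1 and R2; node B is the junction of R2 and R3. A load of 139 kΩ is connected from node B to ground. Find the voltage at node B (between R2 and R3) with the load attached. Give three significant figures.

V ≈ 31.3 V

At node B, R3 is in parallel with the load: R3‖R_L = 22610 Ω.
Below node A the resistance is R2 + (R3‖R_L) = 23080 Ω, so V_A = 35.0 × 23080/25280 = 31.95 V.
Then V_B = V_A × (R3‖R_L)/(R2 + R3‖R_L) = 31.95 × 22610/23080 = 31.3 V.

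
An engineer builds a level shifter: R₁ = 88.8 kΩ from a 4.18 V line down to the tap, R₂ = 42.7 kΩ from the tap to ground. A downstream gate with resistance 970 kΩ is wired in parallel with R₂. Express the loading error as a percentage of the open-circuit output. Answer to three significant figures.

The divider's output (Thévenin) resistance is R₁‖R₂ = 28.83 kΩ.
Fractional drop under load = R_th/(R_th + R_L) = 28.83 / (28.83 + 970) = 0.02887.
So the output falls by 2.89 %.

2.89 %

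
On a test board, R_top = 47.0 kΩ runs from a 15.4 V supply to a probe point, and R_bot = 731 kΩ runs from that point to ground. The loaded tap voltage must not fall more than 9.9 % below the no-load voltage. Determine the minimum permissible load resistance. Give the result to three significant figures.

Output resistance R_th = R_top‖R_bot = (47.0 × 731)/778.0 = 44.16 kΩ.
The fractional drop is R_th/(R_th + R_L); requiring this ≤ 0.0990 gives R_L ≥ R_th(1/0.0990 − 1) = 44.16 × 9.101 = 402 kΩ.

R_L(min) ≈ 402 kΩ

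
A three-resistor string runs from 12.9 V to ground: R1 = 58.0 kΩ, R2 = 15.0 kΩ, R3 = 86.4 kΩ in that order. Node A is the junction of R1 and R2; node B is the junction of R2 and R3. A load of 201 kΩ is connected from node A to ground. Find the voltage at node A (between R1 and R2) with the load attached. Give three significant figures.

V ≈ 6.93 V

Below node A the series string R2+R3 = 101.4 kΩ sits in parallel with the 201 kΩ load: 67.40 kΩ.
V_A = 12.9 × 67.40/(58.0 + 67.40) = 6.93 V.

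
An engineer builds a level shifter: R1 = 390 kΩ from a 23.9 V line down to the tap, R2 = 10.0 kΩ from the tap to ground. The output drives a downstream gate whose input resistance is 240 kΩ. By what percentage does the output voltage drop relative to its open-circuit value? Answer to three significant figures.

The divider's output (Thévenin) resistance is R1‖R2 = 9.750 kΩ.
Fractional drop under load = R_th/(R_th + R_L) = 9.750 / (9.750 + 240) = 0.03904.
So the output falls by 3.90 %.

3.90 %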